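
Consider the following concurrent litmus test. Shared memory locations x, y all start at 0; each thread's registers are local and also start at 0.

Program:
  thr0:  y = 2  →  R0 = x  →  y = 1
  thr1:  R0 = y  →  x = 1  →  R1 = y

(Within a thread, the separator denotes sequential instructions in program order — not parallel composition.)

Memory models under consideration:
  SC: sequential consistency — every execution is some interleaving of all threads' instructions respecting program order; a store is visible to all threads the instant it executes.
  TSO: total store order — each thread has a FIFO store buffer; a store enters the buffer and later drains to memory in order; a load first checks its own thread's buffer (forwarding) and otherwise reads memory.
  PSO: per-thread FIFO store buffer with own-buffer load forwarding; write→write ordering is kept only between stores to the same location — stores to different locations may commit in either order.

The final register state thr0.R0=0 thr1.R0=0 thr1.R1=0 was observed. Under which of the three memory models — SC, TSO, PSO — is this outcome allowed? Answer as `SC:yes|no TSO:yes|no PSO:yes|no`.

outcome vector order: (thr0.R0,thr1.R0,thr1.R1)
SC (10): <0 0 1>, <0 0 2>, <0 1 1>, <0 2 1>, <0 2 2>, <1 0 0>, <1 0 1>, <1 0 2>, <1 2 1>, <1 2 2>
TSO (11): <0 0 0>, <0 0 1>, <0 0 2>, <0 1 1>, <0 2 1>, <0 2 2>, <1 0 0>, <1 0 1>, <1 0 2>, <1 2 1>, <1 2 2>
PSO (11): <0 0 0>, <0 0 1>, <0 0 2>, <0 1 1>, <0 2 1>, <0 2 2>, <1 0 0>, <1 0 1>, <1 0 2>, <1 2 1>, <1 2 2>
target <0 0 0> ∈ {TSO,PSO}

SC:no TSO:yes PSO:yes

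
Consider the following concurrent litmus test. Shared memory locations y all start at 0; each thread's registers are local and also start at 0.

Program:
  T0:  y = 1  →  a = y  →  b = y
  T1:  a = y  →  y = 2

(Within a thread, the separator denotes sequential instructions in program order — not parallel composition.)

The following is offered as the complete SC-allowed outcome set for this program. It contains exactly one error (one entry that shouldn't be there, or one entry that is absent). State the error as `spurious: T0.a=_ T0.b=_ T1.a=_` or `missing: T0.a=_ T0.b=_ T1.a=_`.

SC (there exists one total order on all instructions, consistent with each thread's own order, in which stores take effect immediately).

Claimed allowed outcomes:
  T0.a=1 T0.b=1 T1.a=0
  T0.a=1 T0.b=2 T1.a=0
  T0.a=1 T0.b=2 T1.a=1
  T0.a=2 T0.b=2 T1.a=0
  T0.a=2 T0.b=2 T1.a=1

missing: T0.a=1 T0.b=1 T1.a=1

outcome vector order: (T0.a,T0.b,T1.a)
under SC → 110 111 120 121 220 221
SC∖claimed = {111}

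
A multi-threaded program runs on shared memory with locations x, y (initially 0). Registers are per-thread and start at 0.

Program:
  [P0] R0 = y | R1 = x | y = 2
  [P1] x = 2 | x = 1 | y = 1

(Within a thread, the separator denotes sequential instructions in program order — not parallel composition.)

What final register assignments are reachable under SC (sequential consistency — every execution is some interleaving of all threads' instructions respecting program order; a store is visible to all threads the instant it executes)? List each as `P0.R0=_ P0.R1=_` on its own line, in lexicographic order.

P0.R0=0 P0.R1=0
P0.R0=0 P0.R1=1
P0.R0=0 P0.R1=2
P0.R0=1 P0.R1=1

outcome vector order: (P0.R0,P0.R1)
|SC outcomes| = 4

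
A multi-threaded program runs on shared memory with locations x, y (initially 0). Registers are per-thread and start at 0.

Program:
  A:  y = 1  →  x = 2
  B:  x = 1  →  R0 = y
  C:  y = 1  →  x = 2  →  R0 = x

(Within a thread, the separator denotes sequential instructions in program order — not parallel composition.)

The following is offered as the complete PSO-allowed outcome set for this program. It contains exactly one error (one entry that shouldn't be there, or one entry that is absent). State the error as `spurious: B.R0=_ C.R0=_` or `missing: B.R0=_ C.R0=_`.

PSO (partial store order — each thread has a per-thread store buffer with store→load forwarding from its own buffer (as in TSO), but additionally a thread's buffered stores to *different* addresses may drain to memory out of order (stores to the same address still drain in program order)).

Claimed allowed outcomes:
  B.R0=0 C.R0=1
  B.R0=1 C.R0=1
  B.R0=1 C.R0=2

missing: B.R0=0 C.R0=2

outcome vector order: (B.R0,C.R0)
PSO: 4 outcomes — {(0,1); (0,2); (1,1); (1,2)}
PSO∖claimed = {(0,2)}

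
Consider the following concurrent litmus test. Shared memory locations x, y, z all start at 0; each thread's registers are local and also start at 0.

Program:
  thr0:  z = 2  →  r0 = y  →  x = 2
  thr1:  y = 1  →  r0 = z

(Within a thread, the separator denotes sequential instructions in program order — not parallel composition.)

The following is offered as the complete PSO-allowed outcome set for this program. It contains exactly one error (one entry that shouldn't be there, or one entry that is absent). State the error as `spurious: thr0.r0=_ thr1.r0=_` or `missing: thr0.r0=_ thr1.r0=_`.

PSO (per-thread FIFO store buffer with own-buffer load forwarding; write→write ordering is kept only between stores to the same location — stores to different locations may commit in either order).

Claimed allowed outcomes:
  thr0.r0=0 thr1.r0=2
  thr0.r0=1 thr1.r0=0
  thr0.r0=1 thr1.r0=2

missing: thr0.r0=0 thr1.r0=0

outcome vector order: (thr0.r0,thr1.r0)
[PSO] allowed = {(0,0) (0,2) (1,0) (1,2)}
PSO∖claimed = {(0,0)}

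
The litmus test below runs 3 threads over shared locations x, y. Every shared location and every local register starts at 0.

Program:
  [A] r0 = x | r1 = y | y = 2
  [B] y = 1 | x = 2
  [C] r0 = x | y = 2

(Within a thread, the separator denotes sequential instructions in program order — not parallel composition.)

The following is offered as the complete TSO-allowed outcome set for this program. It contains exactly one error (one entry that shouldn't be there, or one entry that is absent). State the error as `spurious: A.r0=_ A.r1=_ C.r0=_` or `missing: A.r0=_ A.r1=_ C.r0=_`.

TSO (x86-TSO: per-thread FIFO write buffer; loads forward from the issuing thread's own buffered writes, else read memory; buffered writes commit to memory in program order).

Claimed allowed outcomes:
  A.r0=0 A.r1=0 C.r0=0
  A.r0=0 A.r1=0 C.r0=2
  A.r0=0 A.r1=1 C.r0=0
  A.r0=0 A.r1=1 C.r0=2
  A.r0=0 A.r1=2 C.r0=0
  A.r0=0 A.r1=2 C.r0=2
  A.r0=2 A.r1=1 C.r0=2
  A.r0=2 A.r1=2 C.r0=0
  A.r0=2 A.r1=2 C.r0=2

missing: A.r0=2 A.r1=1 C.r0=0

outcome vector order: (A.r0,A.r1,C.r0)
TSO: 10 outcomes — {0/0/0, 0/0/2, 0/1/0, 0/1/2, 0/2/0, 0/2/2, 2/1/0, 2/1/2, 2/2/0, 2/2/2}
TSO∖claimed = {2/1/0}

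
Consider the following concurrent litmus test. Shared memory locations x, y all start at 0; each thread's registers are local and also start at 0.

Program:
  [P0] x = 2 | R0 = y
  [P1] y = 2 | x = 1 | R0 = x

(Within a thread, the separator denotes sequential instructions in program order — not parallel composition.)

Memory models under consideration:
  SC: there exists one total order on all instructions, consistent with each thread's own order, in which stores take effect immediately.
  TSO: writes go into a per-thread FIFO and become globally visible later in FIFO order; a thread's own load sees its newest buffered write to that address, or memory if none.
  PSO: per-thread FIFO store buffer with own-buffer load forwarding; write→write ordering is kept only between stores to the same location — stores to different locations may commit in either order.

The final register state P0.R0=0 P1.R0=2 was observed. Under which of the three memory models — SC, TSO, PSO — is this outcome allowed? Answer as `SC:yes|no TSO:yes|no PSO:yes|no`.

outcome vector order: (P0.R0,P1.R0)
SC (3): <0 1>, <2 1>, <2 2>
TSO (4): <0 1>, <0 2>, <2 1>, <2 2>
PSO (4): <0 1>, <0 2>, <2 1>, <2 2>
target <0 2> ∈ {TSO,PSO}

SC:no TSO:yes PSO:yes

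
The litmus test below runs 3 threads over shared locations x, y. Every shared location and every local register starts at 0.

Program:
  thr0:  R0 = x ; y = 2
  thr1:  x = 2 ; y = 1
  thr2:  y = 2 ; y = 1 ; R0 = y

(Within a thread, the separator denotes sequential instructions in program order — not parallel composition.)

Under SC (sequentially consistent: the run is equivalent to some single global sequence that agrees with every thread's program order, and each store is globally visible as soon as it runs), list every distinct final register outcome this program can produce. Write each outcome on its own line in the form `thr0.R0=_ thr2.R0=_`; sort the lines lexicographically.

outcome vector order: (thr0.R0,thr2.R0)
|SC outcomes| = 4

thr0.R0=0 thr2.R0=1
thr0.R0=0 thr2.R0=2
thr0.R0=2 thr2.R0=1
thr0.R0=2 thr2.R0=2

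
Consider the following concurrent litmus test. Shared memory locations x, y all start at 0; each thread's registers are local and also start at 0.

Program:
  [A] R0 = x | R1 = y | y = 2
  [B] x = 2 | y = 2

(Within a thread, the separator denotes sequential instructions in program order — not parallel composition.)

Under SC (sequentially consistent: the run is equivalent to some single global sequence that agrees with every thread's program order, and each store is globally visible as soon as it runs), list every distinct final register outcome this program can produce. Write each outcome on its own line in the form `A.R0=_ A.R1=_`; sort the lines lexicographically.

A.R0=0 A.R1=0
A.R0=0 A.R1=2
A.R0=2 A.R1=0
A.R0=2 A.R1=2

outcome vector order: (A.R0,A.R1)
|SC outcomes| = 4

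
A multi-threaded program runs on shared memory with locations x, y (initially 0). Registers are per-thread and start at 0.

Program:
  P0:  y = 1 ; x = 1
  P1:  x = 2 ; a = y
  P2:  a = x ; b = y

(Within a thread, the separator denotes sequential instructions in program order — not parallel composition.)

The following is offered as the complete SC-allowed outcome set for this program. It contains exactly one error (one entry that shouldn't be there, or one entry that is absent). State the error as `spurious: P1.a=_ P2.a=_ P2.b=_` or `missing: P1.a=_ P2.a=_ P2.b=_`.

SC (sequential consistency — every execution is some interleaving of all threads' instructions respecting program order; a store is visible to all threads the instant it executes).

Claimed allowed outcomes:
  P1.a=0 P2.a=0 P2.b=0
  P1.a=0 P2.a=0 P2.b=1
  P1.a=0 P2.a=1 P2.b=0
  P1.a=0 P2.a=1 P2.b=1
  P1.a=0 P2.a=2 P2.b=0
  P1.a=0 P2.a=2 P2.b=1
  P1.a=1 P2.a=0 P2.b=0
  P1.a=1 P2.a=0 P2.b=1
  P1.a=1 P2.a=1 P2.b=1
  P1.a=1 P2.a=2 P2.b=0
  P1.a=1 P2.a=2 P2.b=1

spurious: P1.a=0 P2.a=1 P2.b=0

outcome vector order: (P1.a,P2.a,P2.b)
SC (10): 000; 001; 011; 020; 021; 100; 101; 111; 120; 121
claimed∖SC = {010}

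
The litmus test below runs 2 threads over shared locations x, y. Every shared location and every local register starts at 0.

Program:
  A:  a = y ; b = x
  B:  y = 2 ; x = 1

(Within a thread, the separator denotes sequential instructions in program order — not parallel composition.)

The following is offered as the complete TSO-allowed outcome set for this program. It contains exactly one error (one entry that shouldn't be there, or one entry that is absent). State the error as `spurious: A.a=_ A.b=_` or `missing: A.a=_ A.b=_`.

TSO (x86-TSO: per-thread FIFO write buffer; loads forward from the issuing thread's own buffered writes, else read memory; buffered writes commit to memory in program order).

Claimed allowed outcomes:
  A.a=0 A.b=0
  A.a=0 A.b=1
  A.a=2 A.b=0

outcome vector order: (A.a,A.b)
TSO (4): <0 0>; <0 1>; <2 0>; <2 1>
TSO∖claimed = {<2 1>}

missing: A.a=2 A.b=1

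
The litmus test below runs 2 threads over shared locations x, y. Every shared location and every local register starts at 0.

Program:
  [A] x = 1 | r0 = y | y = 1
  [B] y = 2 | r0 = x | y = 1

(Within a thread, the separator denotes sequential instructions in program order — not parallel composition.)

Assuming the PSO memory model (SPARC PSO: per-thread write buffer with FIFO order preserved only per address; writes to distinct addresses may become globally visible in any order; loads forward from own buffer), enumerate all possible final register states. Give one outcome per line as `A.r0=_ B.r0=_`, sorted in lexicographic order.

A.r0=0 B.r0=0
A.r0=0 B.r0=1
A.r0=1 B.r0=0
A.r0=1 B.r0=1
A.r0=2 B.r0=0
A.r0=2 B.r0=1

outcome vector order: (A.r0,B.r0)
|PSO outcomes| = 6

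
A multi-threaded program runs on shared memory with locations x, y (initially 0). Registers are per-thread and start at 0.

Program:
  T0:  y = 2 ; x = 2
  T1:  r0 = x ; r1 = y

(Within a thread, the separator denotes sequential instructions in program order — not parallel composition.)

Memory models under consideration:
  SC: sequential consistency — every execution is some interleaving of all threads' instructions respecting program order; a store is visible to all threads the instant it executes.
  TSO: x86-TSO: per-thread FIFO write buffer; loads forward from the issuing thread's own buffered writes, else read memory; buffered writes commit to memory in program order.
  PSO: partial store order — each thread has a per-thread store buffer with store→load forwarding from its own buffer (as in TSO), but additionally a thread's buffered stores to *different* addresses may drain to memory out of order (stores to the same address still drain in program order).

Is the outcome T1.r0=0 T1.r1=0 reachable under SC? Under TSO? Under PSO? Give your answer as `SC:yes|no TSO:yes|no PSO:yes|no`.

SC:yes TSO:yes PSO:yes

outcome vector order: (T1.r0,T1.r1)
SC: 3 outcomes — {0/0; 0/2; 2/2}
TSO: 3 outcomes — {0/0; 0/2; 2/2}
PSO: 4 outcomes — {0/0; 0/2; 2/0; 2/2}
target 0/0 ∈ {SC,TSO,PSO}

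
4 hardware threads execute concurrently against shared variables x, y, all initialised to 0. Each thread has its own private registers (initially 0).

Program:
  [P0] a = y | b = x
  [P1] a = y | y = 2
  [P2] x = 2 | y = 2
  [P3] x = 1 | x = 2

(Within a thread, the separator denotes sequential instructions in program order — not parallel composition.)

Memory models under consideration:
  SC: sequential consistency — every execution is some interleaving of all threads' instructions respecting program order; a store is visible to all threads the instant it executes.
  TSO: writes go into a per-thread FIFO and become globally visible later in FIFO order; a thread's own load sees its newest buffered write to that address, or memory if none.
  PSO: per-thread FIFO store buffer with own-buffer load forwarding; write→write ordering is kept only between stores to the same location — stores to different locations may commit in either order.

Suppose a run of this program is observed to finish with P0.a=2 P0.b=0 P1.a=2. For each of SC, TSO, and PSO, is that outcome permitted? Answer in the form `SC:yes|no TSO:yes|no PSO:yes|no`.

outcome vector order: (P0.a,P0.b,P1.a)
under SC → 000, 002, 010, 012, 020, 022, 200, 210, 212, 220, 222
under TSO → 000, 002, 010, 012, 020, 022, 200, 210, 212, 220, 222
under PSO → 000, 002, 010, 012, 020, 022, 200, 202, 210, 212, 220, 222
target 202 ∈ {PSO}

SC:no TSO:no PSO:yes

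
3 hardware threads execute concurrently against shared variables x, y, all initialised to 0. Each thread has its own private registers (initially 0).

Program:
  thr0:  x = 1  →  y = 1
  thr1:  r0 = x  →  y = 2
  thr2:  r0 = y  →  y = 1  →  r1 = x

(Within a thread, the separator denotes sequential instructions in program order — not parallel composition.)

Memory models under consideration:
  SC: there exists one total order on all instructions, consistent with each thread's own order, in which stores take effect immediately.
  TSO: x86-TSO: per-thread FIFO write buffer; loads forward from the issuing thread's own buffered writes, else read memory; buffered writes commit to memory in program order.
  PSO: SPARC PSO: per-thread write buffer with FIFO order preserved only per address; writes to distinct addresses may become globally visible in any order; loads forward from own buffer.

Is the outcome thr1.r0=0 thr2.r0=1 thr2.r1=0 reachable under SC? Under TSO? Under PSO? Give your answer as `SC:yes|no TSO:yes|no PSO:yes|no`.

outcome vector order: (thr1.r0,thr2.r0,thr2.r1)
[SC] allowed = {0/0/0, 0/0/1, 0/1/1, 0/2/0, 0/2/1, 1/0/0, 1/0/1, 1/1/1, 1/2/1}
[TSO] allowed = {0/0/0, 0/0/1, 0/1/1, 0/2/0, 0/2/1, 1/0/0, 1/0/1, 1/1/1, 1/2/1}
[PSO] allowed = {0/0/0, 0/0/1, 0/1/0, 0/1/1, 0/2/0, 0/2/1, 1/0/0, 1/0/1, 1/1/0, 1/1/1, 1/2/1}
target 0/1/0 ∈ {PSO}

SC:no TSO:no PSO:yes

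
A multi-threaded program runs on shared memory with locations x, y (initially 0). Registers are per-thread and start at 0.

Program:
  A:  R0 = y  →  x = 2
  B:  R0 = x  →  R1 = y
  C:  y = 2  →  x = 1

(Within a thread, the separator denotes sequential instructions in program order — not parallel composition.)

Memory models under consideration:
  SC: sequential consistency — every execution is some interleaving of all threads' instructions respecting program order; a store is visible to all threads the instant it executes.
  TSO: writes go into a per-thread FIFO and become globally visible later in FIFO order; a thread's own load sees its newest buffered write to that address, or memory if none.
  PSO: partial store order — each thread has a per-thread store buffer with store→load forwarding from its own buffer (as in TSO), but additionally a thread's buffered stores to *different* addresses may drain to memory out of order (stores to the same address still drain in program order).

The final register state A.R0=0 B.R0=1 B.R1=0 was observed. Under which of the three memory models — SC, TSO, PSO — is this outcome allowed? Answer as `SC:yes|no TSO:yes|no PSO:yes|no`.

SC:no TSO:no PSO:yes

outcome vector order: (A.R0,B.R0,B.R1)
[SC] allowed = {<0 0 0>, <0 0 2>, <0 1 2>, <0 2 0>, <0 2 2>, <2 0 0>, <2 0 2>, <2 1 2>, <2 2 2>}
[TSO] allowed = {<0 0 0>, <0 0 2>, <0 1 2>, <0 2 0>, <0 2 2>, <2 0 0>, <2 0 2>, <2 1 2>, <2 2 2>}
[PSO] allowed = {<0 0 0>, <0 0 2>, <0 1 0>, <0 1 2>, <0 2 0>, <0 2 2>, <2 0 0>, <2 0 2>, <2 1 0>, <2 1 2>, <2 2 2>}
target <0 1 0> ∈ {PSO}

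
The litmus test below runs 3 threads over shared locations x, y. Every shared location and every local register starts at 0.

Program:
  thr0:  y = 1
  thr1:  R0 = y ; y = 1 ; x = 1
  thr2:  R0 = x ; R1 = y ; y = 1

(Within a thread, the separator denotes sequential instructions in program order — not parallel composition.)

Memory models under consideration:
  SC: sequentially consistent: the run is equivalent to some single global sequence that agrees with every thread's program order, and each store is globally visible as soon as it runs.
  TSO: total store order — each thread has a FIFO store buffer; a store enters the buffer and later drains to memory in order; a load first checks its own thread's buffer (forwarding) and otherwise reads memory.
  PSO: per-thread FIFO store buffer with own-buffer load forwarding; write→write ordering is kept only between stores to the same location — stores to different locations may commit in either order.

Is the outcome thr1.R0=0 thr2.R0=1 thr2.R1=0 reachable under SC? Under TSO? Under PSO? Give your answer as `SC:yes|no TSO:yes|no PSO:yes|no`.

SC:no TSO:no PSO:yes

outcome vector order: (thr1.R0,thr2.R0,thr2.R1)
SC (6): (0,0,0) (0,0,1) (0,1,1) (1,0,0) (1,0,1) (1,1,1)
TSO (6): (0,0,0) (0,0,1) (0,1,1) (1,0,0) (1,0,1) (1,1,1)
PSO (7): (0,0,0) (0,0,1) (0,1,0) (0,1,1) (1,0,0) (1,0,1) (1,1,1)
target (0,1,0) ∈ {PSO}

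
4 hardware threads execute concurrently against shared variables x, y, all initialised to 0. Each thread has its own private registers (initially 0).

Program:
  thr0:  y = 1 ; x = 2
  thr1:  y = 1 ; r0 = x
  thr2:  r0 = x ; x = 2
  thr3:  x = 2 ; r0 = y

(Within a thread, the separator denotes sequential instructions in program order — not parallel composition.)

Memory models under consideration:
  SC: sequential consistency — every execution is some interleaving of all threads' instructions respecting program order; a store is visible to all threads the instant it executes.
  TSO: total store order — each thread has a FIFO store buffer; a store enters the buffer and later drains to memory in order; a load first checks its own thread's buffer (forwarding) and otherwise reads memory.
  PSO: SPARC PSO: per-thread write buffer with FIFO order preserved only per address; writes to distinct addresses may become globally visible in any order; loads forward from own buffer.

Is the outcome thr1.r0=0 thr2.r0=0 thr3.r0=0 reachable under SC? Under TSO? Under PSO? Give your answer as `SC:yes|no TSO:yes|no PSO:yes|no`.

outcome vector order: (thr1.r0,thr2.r0,thr3.r0)
SC (6): 001, 021, 200, 201, 220, 221
TSO (8): 000, 001, 020, 021, 200, 201, 220, 221
PSO (8): 000, 001, 020, 021, 200, 201, 220, 221
target 000 ∈ {TSO,PSO}

SC:no TSO:yes PSO:yes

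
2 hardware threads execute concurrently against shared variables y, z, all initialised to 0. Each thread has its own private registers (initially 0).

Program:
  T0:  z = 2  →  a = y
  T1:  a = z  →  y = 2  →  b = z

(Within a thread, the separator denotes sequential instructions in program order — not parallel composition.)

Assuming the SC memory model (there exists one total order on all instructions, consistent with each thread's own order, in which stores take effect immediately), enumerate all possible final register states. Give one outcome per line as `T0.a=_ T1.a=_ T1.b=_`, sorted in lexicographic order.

T0.a=0 T1.a=0 T1.b=2
T0.a=0 T1.a=2 T1.b=2
T0.a=2 T1.a=0 T1.b=0
T0.a=2 T1.a=0 T1.b=2
T0.a=2 T1.a=2 T1.b=2

outcome vector order: (T0.a,T1.a,T1.b)
|SC outcomes| = 5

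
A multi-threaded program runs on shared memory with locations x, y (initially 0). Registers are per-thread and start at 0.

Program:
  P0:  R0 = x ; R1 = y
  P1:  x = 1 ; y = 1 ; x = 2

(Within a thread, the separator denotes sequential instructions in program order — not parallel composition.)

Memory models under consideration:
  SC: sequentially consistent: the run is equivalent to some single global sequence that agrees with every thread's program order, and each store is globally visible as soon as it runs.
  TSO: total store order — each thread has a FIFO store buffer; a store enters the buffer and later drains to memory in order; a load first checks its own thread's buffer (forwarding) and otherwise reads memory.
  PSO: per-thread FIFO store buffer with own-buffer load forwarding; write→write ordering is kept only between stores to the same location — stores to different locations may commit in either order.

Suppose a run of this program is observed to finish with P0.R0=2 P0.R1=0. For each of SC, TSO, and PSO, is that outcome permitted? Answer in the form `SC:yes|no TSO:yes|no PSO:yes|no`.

outcome vector order: (P0.R0,P0.R1)
SC: 5 outcomes — {00 01 10 11 21}
TSO: 5 outcomes — {00 01 10 11 21}
PSO: 6 outcomes — {00 01 10 11 20 21}
target 20 ∈ {PSO}

SC:no TSO:no PSO:yes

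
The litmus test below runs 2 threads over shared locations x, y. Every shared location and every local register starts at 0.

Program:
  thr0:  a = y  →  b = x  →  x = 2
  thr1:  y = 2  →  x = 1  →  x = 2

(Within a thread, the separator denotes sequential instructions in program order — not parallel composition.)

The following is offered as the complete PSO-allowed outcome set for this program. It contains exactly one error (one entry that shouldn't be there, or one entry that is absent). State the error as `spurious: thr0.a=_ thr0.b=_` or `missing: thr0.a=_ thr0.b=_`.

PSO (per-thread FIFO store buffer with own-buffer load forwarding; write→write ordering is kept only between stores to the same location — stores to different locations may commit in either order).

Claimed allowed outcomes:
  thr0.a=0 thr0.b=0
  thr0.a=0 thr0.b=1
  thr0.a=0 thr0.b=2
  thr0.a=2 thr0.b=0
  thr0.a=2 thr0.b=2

missing: thr0.a=2 thr0.b=1

outcome vector order: (thr0.a,thr0.b)
PSO (6): (0,0) (0,1) (0,2) (2,0) (2,1) (2,2)
PSO∖claimed = {(2,1)}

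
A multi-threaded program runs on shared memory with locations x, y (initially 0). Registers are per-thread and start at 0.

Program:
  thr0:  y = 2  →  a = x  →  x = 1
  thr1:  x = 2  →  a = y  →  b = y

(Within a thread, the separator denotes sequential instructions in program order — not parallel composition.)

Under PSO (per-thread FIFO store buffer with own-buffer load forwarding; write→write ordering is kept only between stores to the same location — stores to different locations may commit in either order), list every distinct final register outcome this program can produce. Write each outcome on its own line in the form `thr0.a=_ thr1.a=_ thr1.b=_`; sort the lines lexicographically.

outcome vector order: (thr0.a,thr1.a,thr1.b)
|PSO outcomes| = 6

thr0.a=0 thr1.a=0 thr1.b=0
thr0.a=0 thr1.a=0 thr1.b=2
thr0.a=0 thr1.a=2 thr1.b=2
thr0.a=2 thr1.a=0 thr1.b=0
thr0.a=2 thr1.a=0 thr1.b=2
thr0.a=2 thr1.a=2 thr1.b=2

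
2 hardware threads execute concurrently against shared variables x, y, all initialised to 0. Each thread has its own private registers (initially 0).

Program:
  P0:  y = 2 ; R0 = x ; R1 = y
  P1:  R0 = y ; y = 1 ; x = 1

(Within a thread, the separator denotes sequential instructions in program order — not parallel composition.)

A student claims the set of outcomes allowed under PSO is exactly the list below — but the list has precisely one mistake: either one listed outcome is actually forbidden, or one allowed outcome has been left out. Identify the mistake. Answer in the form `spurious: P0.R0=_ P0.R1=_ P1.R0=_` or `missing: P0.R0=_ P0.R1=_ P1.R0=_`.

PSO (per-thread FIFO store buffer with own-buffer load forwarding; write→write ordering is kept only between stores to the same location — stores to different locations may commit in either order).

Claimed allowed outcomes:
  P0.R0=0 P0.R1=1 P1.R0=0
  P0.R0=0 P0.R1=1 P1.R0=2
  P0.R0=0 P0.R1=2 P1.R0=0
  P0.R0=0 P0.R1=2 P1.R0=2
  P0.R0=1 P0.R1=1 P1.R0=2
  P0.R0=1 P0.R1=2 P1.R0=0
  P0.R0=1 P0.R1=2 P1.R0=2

missing: P0.R0=1 P0.R1=1 P1.R0=0

outcome vector order: (P0.R0,P0.R1,P1.R0)
[PSO] allowed = {010, 012, 020, 022, 110, 112, 120, 122}
PSO∖claimed = {110}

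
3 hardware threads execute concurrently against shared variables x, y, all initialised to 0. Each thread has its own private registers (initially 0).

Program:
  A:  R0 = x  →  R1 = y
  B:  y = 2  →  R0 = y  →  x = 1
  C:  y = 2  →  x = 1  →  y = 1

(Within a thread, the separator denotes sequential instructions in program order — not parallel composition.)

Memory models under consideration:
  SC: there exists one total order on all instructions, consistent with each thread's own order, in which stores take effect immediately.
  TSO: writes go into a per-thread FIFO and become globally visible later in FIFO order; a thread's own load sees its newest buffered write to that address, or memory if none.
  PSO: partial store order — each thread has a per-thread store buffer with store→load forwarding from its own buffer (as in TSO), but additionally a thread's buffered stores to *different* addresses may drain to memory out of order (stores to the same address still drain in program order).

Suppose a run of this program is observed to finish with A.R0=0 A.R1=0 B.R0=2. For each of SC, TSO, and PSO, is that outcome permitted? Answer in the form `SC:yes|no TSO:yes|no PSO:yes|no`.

SC:yes TSO:yes PSO:yes

outcome vector order: (A.R0,A.R1,B.R0)
[SC] allowed = {0/0/1 0/0/2 0/1/1 0/1/2 0/2/1 0/2/2 1/1/1 1/1/2 1/2/1 1/2/2}
[TSO] allowed = {0/0/1 0/0/2 0/1/1 0/1/2 0/2/1 0/2/2 1/1/1 1/1/2 1/2/1 1/2/2}
[PSO] allowed = {0/0/1 0/0/2 0/1/1 0/1/2 0/2/1 0/2/2 1/0/1 1/0/2 1/1/1 1/1/2 1/2/1 1/2/2}
target 0/0/2 ∈ {SC,TSO,PSO}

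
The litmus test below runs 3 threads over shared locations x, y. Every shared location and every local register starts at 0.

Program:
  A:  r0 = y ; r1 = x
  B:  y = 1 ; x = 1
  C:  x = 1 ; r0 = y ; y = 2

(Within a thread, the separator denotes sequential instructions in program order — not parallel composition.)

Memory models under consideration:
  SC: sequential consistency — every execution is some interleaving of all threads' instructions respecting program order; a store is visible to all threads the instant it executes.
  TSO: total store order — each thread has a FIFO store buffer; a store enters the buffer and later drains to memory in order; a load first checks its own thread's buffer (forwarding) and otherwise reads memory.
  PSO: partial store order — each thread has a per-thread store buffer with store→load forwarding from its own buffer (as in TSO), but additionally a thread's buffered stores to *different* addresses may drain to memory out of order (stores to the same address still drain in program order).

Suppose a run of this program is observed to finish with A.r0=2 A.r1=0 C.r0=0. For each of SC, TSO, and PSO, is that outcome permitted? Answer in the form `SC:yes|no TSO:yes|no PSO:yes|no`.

outcome vector order: (A.r0,A.r1,C.r0)
[SC] allowed = {(0,0,0), (0,0,1), (0,1,0), (0,1,1), (1,0,1), (1,1,0), (1,1,1), (2,1,0), (2,1,1)}
[TSO] allowed = {(0,0,0), (0,0,1), (0,1,0), (0,1,1), (1,0,0), (1,0,1), (1,1,0), (1,1,1), (2,1,0), (2,1,1)}
[PSO] allowed = {(0,0,0), (0,0,1), (0,1,0), (0,1,1), (1,0,0), (1,0,1), (1,1,0), (1,1,1), (2,0,0), (2,0,1), (2,1,0), (2,1,1)}
target (2,0,0) ∈ {PSO}

SC:no TSO:no PSO:yes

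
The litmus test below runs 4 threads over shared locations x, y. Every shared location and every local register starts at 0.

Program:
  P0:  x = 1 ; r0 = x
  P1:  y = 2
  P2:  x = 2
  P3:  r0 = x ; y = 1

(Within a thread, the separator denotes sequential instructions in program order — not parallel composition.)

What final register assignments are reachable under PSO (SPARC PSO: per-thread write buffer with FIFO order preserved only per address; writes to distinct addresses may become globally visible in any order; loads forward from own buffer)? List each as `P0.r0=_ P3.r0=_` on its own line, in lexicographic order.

P0.r0=1 P3.r0=0
P0.r0=1 P3.r0=1
P0.r0=1 P3.r0=2
P0.r0=2 P3.r0=0
P0.r0=2 P3.r0=1
P0.r0=2 P3.r0=2

outcome vector order: (P0.r0,P3.r0)
|PSO outcomes| = 6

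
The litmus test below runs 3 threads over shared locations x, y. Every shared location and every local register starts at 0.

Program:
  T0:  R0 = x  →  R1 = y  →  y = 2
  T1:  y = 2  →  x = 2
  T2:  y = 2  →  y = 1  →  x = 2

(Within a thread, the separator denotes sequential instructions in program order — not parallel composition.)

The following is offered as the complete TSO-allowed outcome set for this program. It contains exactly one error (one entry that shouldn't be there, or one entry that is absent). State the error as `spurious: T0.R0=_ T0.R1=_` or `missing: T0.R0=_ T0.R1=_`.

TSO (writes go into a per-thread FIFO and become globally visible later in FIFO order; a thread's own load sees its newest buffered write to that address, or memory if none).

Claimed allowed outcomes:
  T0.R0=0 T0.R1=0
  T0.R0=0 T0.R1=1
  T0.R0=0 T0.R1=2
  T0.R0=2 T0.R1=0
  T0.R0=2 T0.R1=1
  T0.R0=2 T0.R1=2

outcome vector order: (T0.R0,T0.R1)
[TSO] allowed = {(0,0) (0,1) (0,2) (2,1) (2,2)}
claimed∖TSO = {(2,0)}

spurious: T0.R0=2 T0.R1=0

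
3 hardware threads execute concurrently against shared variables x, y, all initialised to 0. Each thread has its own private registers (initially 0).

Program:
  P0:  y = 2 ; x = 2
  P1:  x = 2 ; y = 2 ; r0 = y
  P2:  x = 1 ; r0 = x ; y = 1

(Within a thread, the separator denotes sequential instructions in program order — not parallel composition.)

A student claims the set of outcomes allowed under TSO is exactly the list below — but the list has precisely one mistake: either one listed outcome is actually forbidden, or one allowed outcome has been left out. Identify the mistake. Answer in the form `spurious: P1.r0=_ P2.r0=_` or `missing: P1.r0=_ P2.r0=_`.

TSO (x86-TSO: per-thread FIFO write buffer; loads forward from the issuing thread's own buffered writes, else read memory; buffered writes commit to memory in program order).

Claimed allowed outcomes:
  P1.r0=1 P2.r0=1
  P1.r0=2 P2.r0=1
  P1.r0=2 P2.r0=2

outcome vector order: (P1.r0,P2.r0)
[TSO] allowed = {(1,1); (1,2); (2,1); (2,2)}
TSO∖claimed = {(1,2)}

missing: P1.r0=1 P2.r0=2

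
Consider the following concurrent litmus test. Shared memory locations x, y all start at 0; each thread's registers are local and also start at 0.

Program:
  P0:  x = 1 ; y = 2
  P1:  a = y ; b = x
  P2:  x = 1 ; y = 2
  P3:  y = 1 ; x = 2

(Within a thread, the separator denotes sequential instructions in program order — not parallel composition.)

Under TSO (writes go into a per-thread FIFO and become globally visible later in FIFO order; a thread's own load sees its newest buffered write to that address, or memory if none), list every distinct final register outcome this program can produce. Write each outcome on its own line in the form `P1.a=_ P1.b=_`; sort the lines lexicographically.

P1.a=0 P1.b=0
P1.a=0 P1.b=1
P1.a=0 P1.b=2
P1.a=1 P1.b=0
P1.a=1 P1.b=1
P1.a=1 P1.b=2
P1.a=2 P1.b=1
P1.a=2 P1.b=2

outcome vector order: (P1.a,P1.b)
|TSO outcomes| = 8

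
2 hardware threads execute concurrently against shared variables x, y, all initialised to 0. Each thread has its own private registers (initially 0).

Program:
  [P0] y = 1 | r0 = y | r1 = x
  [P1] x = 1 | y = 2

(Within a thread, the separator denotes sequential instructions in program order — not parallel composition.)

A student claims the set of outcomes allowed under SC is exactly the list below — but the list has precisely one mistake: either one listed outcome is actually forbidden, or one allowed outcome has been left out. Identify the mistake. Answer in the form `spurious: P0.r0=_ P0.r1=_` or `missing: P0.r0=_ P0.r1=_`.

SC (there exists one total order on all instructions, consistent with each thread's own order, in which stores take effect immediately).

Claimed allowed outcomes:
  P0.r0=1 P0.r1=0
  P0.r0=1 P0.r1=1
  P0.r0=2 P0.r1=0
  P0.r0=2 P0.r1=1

spurious: P0.r0=2 P0.r1=0

outcome vector order: (P0.r0,P0.r1)
[SC] allowed = {10, 11, 21}
claimed∖SC = {20}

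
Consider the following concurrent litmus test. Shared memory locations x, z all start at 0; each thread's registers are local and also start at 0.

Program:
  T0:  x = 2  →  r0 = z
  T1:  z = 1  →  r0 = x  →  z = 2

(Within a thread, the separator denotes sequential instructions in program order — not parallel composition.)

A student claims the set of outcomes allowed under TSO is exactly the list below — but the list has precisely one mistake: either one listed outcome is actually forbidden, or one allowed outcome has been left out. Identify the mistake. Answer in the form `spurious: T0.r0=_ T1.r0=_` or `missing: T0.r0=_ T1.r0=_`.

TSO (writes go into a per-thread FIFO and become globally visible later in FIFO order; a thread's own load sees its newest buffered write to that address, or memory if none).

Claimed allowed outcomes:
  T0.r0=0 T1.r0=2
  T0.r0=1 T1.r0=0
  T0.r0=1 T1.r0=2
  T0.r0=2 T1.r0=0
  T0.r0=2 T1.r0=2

outcome vector order: (T0.r0,T1.r0)
under TSO → (0,0); (0,2); (1,0); (1,2); (2,0); (2,2)
TSO∖claimed = {(0,0)}

missing: T0.r0=0 T1.r0=0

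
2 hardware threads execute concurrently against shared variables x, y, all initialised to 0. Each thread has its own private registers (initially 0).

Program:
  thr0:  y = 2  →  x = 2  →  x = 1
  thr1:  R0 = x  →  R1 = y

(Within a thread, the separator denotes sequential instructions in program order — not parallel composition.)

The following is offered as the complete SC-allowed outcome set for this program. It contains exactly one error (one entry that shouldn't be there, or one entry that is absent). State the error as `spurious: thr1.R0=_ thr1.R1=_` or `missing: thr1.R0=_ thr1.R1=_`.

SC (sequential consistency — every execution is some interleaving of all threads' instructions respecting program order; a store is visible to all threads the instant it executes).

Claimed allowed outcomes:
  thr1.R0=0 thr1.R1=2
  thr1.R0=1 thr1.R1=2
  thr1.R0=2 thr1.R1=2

missing: thr1.R0=0 thr1.R1=0

outcome vector order: (thr1.R0,thr1.R1)
[SC] allowed = {<0 0>, <0 2>, <1 2>, <2 2>}
SC∖claimed = {<0 0>}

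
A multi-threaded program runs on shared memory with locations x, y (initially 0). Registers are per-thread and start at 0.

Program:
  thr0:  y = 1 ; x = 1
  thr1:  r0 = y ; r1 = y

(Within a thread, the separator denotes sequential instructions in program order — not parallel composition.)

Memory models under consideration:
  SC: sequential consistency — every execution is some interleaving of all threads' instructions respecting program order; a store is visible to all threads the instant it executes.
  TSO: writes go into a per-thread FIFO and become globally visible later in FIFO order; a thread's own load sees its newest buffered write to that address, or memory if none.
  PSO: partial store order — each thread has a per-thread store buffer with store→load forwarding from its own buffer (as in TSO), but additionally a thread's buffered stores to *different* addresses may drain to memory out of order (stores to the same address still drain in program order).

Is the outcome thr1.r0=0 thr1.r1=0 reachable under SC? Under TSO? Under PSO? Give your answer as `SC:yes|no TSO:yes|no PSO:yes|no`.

SC:yes TSO:yes PSO:yes

outcome vector order: (thr1.r0,thr1.r1)
SC: 3 outcomes — {00; 01; 11}
TSO: 3 outcomes — {00; 01; 11}
PSO: 3 outcomes — {00; 01; 11}
target 00 ∈ {SC,TSO,PSO}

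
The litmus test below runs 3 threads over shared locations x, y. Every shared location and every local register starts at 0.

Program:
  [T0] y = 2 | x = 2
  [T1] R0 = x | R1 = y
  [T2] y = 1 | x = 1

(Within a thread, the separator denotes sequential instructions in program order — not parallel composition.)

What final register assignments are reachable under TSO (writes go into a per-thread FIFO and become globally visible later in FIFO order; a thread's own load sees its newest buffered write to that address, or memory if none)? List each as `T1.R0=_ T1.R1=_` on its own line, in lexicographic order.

outcome vector order: (T1.R0,T1.R1)
|TSO outcomes| = 7

T1.R0=0 T1.R1=0
T1.R0=0 T1.R1=1
T1.R0=0 T1.R1=2
T1.R0=1 T1.R1=1
T1.R0=1 T1.R1=2
T1.R0=2 T1.R1=1
T1.R0=2 T1.R1=2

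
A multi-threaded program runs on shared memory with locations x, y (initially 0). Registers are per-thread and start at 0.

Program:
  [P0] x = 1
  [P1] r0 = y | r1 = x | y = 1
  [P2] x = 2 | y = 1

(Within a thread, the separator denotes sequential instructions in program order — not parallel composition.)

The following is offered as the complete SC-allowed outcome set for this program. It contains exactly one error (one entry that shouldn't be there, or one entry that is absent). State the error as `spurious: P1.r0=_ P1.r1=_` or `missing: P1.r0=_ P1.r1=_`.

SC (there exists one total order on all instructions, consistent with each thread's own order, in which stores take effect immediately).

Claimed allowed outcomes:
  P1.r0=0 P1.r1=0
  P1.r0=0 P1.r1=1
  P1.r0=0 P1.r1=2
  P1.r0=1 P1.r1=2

missing: P1.r0=1 P1.r1=1

outcome vector order: (P1.r0,P1.r1)
SC (5): <0 0>, <0 1>, <0 2>, <1 1>, <1 2>
SC∖claimed = {<1 1>}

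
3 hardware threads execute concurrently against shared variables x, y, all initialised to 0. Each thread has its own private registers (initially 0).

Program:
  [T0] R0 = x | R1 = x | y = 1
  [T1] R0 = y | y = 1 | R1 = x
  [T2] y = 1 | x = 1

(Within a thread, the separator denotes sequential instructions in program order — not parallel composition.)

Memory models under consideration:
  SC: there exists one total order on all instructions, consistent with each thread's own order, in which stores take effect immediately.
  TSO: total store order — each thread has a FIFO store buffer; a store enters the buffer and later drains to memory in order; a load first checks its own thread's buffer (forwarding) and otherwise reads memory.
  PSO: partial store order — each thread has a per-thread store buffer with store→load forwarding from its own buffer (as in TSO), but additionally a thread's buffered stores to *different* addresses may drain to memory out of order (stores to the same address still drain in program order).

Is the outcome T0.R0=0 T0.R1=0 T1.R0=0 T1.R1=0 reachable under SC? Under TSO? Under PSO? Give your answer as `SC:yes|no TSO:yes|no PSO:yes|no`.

SC:yes TSO:yes PSO:yes

outcome vector order: (T0.R0,T0.R1,T1.R0,T1.R1)
under SC → 0/0/0/0 0/0/0/1 0/0/1/0 0/0/1/1 0/1/0/0 0/1/0/1 0/1/1/0 0/1/1/1 1/1/0/0 1/1/0/1 1/1/1/0 1/1/1/1
under TSO → 0/0/0/0 0/0/0/1 0/0/1/0 0/0/1/1 0/1/0/0 0/1/0/1 0/1/1/0 0/1/1/1 1/1/0/0 1/1/0/1 1/1/1/0 1/1/1/1
under PSO → 0/0/0/0 0/0/0/1 0/0/1/0 0/0/1/1 0/1/0/0 0/1/0/1 0/1/1/0 0/1/1/1 1/1/0/0 1/1/0/1 1/1/1/0 1/1/1/1
target 0/0/0/0 ∈ {SC,TSO,PSO}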